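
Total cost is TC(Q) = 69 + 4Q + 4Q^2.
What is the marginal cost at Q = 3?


MC = dTC/dQ = 4 + 2*4*Q
At Q = 3:
MC = 4 + 8*3
MC = 4 + 24 = 28

28


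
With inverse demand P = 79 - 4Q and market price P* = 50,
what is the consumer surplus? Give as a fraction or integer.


Maximum willingness to pay (at Q=0): P_max = 79
Quantity demanded at P* = 50:
Q* = (79 - 50)/4 = 29/4
CS = (1/2) * Q* * (P_max - P*)
CS = (1/2) * 29/4 * (79 - 50)
CS = (1/2) * 29/4 * 29 = 841/8

841/8


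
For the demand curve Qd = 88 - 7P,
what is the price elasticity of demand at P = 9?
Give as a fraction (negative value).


dQ/dP = -7
At P = 9: Q = 88 - 7*9 = 25
E = (dQ/dP)(P/Q) = (-7)(9/25) = -63/25

-63/25


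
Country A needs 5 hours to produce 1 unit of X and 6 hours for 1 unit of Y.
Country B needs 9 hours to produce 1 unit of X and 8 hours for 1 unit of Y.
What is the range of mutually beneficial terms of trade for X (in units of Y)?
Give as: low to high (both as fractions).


Opportunity cost of X for Country A = hours_X / hours_Y = 5/6 = 5/6 units of Y
Opportunity cost of X for Country B = hours_X / hours_Y = 9/8 = 9/8 units of Y
Terms of trade must be between the two opportunity costs.
Range: 5/6 to 9/8

5/6 to 9/8


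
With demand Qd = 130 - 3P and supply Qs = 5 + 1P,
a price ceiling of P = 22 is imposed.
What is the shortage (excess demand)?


At P = 22:
Qd = 130 - 3*22 = 64
Qs = 5 + 1*22 = 27
Shortage = Qd - Qs = 64 - 27 = 37

37


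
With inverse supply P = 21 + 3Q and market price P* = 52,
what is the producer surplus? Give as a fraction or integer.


Minimum supply price (at Q=0): P_min = 21
Quantity supplied at P* = 52:
Q* = (52 - 21)/3 = 31/3
PS = (1/2) * Q* * (P* - P_min)
PS = (1/2) * 31/3 * (52 - 21)
PS = (1/2) * 31/3 * 31 = 961/6

961/6


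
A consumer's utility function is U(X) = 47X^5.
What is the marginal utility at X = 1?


MU = dU/dX = 47*5*X^(5-1)
MU = 235*X^4
At X = 1:
MU = 235 * 1^4
MU = 235 * 1 = 235

235


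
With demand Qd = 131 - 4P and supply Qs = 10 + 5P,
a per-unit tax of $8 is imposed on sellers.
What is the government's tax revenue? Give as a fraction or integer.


With tax on sellers, new supply: Qs' = 10 + 5(P - 8)
= 5P - 30
New equilibrium quantity:
Q_new = 535/9
Tax revenue = tax * Q_new = 8 * 535/9 = 4280/9

4280/9


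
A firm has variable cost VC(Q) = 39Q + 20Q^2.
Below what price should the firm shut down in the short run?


AVC(Q) = VC(Q)/Q = 39 + 20Q
AVC is increasing in Q, so minimum AVC is at Q -> 0+.
Min AVC = 39
The firm should shut down if P < 39.

39


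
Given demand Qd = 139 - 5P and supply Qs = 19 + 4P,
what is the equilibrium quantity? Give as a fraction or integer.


First find equilibrium price:
139 - 5P = 19 + 4P
P* = 120/9 = 40/3
Then substitute into demand:
Q* = 139 - 5 * 40/3 = 217/3

217/3


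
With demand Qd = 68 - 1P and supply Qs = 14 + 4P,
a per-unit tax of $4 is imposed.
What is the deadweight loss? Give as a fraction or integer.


Pre-tax equilibrium quantity: Q* = 286/5
Post-tax equilibrium quantity: Q_tax = 54
Reduction in quantity: Q* - Q_tax = 16/5
DWL = (1/2) * tax * (Q* - Q_tax)
DWL = (1/2) * 4 * 16/5 = 32/5

32/5


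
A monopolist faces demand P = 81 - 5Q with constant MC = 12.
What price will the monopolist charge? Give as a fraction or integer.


MR = 81 - 10Q
Set MR = MC: 81 - 10Q = 12
Q* = 69/10
Substitute into demand:
P* = 81 - 5*69/10 = 93/2

93/2


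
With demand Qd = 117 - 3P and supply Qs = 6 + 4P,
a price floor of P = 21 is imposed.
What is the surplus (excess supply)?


At P = 21:
Qd = 117 - 3*21 = 54
Qs = 6 + 4*21 = 90
Surplus = Qs - Qd = 90 - 54 = 36

36


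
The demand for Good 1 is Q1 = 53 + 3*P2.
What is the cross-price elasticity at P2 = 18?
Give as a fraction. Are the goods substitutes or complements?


dQ1/dP2 = 3
At P2 = 18: Q1 = 53 + 3*18 = 107
Exy = (dQ1/dP2)(P2/Q1) = 3 * 18 / 107 = 54/107
Since Exy > 0, the goods are substitutes.

54/107 (substitutes)


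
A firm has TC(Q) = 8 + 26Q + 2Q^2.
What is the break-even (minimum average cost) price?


AC(Q) = 8/Q + 26 + 2Q
To minimize: dAC/dQ = -8/Q^2 + 2 = 0
Q^2 = 8/2 = 4
Q* = 2
Min AC = 8/2 + 26 + 2*2
Min AC = 4 + 26 + 4 = 34

34


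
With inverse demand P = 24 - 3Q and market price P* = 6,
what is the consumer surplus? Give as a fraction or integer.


Maximum willingness to pay (at Q=0): P_max = 24
Quantity demanded at P* = 6:
Q* = (24 - 6)/3 = 6
CS = (1/2) * Q* * (P_max - P*)
CS = (1/2) * 6 * (24 - 6)
CS = (1/2) * 6 * 18 = 54

54


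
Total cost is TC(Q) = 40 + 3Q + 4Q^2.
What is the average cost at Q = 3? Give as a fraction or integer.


TC(3) = 40 + 3*3 + 4*3^2
TC(3) = 40 + 9 + 36 = 85
AC = TC/Q = 85/3 = 85/3

85/3


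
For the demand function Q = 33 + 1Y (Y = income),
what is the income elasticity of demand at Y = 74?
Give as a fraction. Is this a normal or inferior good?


dQ/dY = 1
At Y = 74: Q = 33 + 1*74 = 107
Ey = (dQ/dY)(Y/Q) = 1 * 74 / 107 = 74/107
Since Ey > 0, this is a normal good.

74/107 (normal good)


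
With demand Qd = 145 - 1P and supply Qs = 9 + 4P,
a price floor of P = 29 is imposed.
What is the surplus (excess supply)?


At P = 29:
Qd = 145 - 1*29 = 116
Qs = 9 + 4*29 = 125
Surplus = Qs - Qd = 125 - 116 = 9

9


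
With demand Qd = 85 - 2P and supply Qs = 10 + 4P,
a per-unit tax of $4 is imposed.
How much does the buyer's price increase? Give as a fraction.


With a per-unit tax, the buyer's price increase depends on relative slopes.
Supply slope: d = 4, Demand slope: b = 2
Buyer's price increase = d * tax / (b + d)
= 4 * 4 / (2 + 4)
= 16 / 6 = 8/3

8/3


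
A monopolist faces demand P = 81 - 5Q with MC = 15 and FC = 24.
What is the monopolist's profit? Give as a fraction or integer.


MR = MC: 81 - 10Q = 15
Q* = 33/5
P* = 81 - 5*33/5 = 48
Profit = (P* - MC)*Q* - FC
= (48 - 15)*33/5 - 24
= 33*33/5 - 24
= 1089/5 - 24 = 969/5

969/5


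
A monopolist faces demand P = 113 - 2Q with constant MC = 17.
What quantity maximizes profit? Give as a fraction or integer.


TR = P*Q = (113 - 2Q)Q = 113Q - 2Q^2
MR = dTR/dQ = 113 - 4Q
Set MR = MC:
113 - 4Q = 17
96 = 4Q
Q* = 96/4 = 24

24


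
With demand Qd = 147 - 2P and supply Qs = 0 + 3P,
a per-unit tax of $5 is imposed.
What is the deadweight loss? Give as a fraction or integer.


Pre-tax equilibrium quantity: Q* = 441/5
Post-tax equilibrium quantity: Q_tax = 411/5
Reduction in quantity: Q* - Q_tax = 6
DWL = (1/2) * tax * (Q* - Q_tax)
DWL = (1/2) * 5 * 6 = 15

15


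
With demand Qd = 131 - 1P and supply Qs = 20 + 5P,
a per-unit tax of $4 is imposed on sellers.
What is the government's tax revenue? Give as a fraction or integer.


With tax on sellers, new supply: Qs' = 20 + 5(P - 4)
= 0 + 5P
New equilibrium quantity:
Q_new = 655/6
Tax revenue = tax * Q_new = 4 * 655/6 = 1310/3

1310/3


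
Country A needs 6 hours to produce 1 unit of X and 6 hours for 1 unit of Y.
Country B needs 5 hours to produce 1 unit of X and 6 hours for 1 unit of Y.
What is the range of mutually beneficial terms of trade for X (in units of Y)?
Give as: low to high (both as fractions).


Opportunity cost of X for Country A = hours_X / hours_Y = 6/6 = 1 units of Y
Opportunity cost of X for Country B = hours_X / hours_Y = 5/6 = 5/6 units of Y
Terms of trade must be between the two opportunity costs.
Range: 5/6 to 1

5/6 to 1


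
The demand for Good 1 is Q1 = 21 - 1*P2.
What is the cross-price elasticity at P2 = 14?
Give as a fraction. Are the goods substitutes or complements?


dQ1/dP2 = -1
At P2 = 14: Q1 = 21 - 1*14 = 7
Exy = (dQ1/dP2)(P2/Q1) = -1 * 14 / 7 = -2
Since Exy < 0, the goods are complements.

-2 (complements)


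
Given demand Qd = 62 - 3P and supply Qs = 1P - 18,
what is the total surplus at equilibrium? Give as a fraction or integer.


Find equilibrium: 62 - 3P = 1P - 18
62 + 18 = 4P
P* = 80/4 = 20
Q* = 1*20 - 18 = 2
Inverse demand: P = 62/3 - Q/3, so P_max = 62/3
Inverse supply: P = 18 + Q/1, so P_min = 18
CS = (1/2) * 2 * (62/3 - 20) = 2/3
PS = (1/2) * 2 * (20 - 18) = 2
TS = CS + PS = 2/3 + 2 = 8/3

8/3


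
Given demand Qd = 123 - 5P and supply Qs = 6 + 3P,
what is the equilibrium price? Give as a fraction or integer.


At equilibrium, Qd = Qs.
123 - 5P = 6 + 3P
123 - 6 = 5P + 3P
117 = 8P
P* = 117/8 = 117/8

117/8


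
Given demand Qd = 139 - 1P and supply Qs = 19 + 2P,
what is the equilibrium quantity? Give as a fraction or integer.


First find equilibrium price:
139 - 1P = 19 + 2P
P* = 120/3 = 40
Then substitute into demand:
Q* = 139 - 1 * 40 = 99

99


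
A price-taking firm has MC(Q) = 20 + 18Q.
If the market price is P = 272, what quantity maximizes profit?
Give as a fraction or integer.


In perfect competition, profit is maximized where P = MC.
272 = 20 + 18Q
252 = 18Q
Q* = 252/18 = 14

14


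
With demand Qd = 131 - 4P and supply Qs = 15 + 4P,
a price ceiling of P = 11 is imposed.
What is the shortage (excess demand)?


At P = 11:
Qd = 131 - 4*11 = 87
Qs = 15 + 4*11 = 59
Shortage = Qd - Qs = 87 - 59 = 28

28


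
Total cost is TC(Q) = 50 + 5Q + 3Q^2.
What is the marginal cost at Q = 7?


MC = dTC/dQ = 5 + 2*3*Q
At Q = 7:
MC = 5 + 6*7
MC = 5 + 42 = 47

47


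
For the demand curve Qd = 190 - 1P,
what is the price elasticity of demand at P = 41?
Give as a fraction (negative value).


dQ/dP = -1
At P = 41: Q = 190 - 1*41 = 149
E = (dQ/dP)(P/Q) = (-1)(41/149) = -41/149

-41/149


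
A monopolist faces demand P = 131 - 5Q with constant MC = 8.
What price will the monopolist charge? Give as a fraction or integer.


MR = 131 - 10Q
Set MR = MC: 131 - 10Q = 8
Q* = 123/10
Substitute into demand:
P* = 131 - 5*123/10 = 139/2

139/2


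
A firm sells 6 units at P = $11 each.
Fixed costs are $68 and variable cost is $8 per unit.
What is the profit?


Total Revenue = P * Q = 11 * 6 = $66
Total Cost = FC + VC*Q = 68 + 8*6 = $116
Profit = TR - TC = 66 - 116 = $-50

$-50


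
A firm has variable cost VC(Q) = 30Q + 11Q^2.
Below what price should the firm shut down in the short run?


AVC(Q) = VC(Q)/Q = 30 + 11Q
AVC is increasing in Q, so minimum AVC is at Q -> 0+.
Min AVC = 30
The firm should shut down if P < 30.

30


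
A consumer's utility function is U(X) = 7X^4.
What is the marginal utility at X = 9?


MU = dU/dX = 7*4*X^(4-1)
MU = 28*X^3
At X = 9:
MU = 28 * 9^3
MU = 28 * 729 = 20412

20412


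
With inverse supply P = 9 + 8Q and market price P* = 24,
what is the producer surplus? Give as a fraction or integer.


Minimum supply price (at Q=0): P_min = 9
Quantity supplied at P* = 24:
Q* = (24 - 9)/8 = 15/8
PS = (1/2) * Q* * (P* - P_min)
PS = (1/2) * 15/8 * (24 - 9)
PS = (1/2) * 15/8 * 15 = 225/16

225/16


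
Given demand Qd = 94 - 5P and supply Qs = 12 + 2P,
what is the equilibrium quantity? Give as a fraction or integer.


First find equilibrium price:
94 - 5P = 12 + 2P
P* = 82/7 = 82/7
Then substitute into demand:
Q* = 94 - 5 * 82/7 = 248/7

248/7


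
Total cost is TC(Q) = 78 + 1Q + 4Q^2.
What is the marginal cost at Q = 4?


MC = dTC/dQ = 1 + 2*4*Q
At Q = 4:
MC = 1 + 8*4
MC = 1 + 32 = 33

33


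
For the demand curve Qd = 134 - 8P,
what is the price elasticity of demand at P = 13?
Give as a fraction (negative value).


dQ/dP = -8
At P = 13: Q = 134 - 8*13 = 30
E = (dQ/dP)(P/Q) = (-8)(13/30) = -52/15

-52/15


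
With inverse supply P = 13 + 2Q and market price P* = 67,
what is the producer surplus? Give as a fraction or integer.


Minimum supply price (at Q=0): P_min = 13
Quantity supplied at P* = 67:
Q* = (67 - 13)/2 = 27
PS = (1/2) * Q* * (P* - P_min)
PS = (1/2) * 27 * (67 - 13)
PS = (1/2) * 27 * 54 = 729

729


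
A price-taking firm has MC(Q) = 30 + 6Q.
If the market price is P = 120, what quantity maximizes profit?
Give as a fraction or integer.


In perfect competition, profit is maximized where P = MC.
120 = 30 + 6Q
90 = 6Q
Q* = 90/6 = 15

15


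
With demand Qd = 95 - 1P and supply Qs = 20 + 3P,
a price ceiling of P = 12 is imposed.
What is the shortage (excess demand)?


At P = 12:
Qd = 95 - 1*12 = 83
Qs = 20 + 3*12 = 56
Shortage = Qd - Qs = 83 - 56 = 27

27


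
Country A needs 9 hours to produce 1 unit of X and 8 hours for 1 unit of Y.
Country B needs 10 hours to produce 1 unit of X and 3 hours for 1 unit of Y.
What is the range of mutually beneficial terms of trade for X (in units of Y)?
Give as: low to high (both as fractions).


Opportunity cost of X for Country A = hours_X / hours_Y = 9/8 = 9/8 units of Y
Opportunity cost of X for Country B = hours_X / hours_Y = 10/3 = 10/3 units of Y
Terms of trade must be between the two opportunity costs.
Range: 9/8 to 10/3

9/8 to 10/3


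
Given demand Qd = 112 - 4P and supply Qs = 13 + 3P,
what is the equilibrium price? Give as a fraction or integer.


At equilibrium, Qd = Qs.
112 - 4P = 13 + 3P
112 - 13 = 4P + 3P
99 = 7P
P* = 99/7 = 99/7

99/7


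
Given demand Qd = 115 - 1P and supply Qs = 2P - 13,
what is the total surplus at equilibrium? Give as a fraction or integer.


Find equilibrium: 115 - 1P = 2P - 13
115 + 13 = 3P
P* = 128/3 = 128/3
Q* = 2*128/3 - 13 = 217/3
Inverse demand: P = 115 - Q/1, so P_max = 115
Inverse supply: P = 13/2 + Q/2, so P_min = 13/2
CS = (1/2) * 217/3 * (115 - 128/3) = 47089/18
PS = (1/2) * 217/3 * (128/3 - 13/2) = 47089/36
TS = CS + PS = 47089/18 + 47089/36 = 47089/12

47089/12


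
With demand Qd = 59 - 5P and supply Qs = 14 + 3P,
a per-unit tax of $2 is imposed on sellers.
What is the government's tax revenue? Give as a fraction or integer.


With tax on sellers, new supply: Qs' = 14 + 3(P - 2)
= 8 + 3P
New equilibrium quantity:
Q_new = 217/8
Tax revenue = tax * Q_new = 2 * 217/8 = 217/4

217/4


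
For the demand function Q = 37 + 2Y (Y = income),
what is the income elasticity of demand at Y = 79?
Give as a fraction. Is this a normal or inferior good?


dQ/dY = 2
At Y = 79: Q = 37 + 2*79 = 195
Ey = (dQ/dY)(Y/Q) = 2 * 79 / 195 = 158/195
Since Ey > 0, this is a normal good.

158/195 (normal good)


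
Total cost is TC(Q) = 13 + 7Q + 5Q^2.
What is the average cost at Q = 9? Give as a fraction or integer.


TC(9) = 13 + 7*9 + 5*9^2
TC(9) = 13 + 63 + 405 = 481
AC = TC/Q = 481/9 = 481/9

481/9


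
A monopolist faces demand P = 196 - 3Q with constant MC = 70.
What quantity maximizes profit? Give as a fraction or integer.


TR = P*Q = (196 - 3Q)Q = 196Q - 3Q^2
MR = dTR/dQ = 196 - 6Q
Set MR = MC:
196 - 6Q = 70
126 = 6Q
Q* = 126/6 = 21

21


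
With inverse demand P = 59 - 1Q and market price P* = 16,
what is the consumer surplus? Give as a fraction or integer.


Maximum willingness to pay (at Q=0): P_max = 59
Quantity demanded at P* = 16:
Q* = (59 - 16)/1 = 43
CS = (1/2) * Q* * (P_max - P*)
CS = (1/2) * 43 * (59 - 16)
CS = (1/2) * 43 * 43 = 1849/2

1849/2


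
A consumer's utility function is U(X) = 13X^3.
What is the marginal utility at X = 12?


MU = dU/dX = 13*3*X^(3-1)
MU = 39*X^2
At X = 12:
MU = 39 * 12^2
MU = 39 * 144 = 5616

5616


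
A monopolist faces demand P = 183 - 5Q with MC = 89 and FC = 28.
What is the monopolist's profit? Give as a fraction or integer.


MR = MC: 183 - 10Q = 89
Q* = 47/5
P* = 183 - 5*47/5 = 136
Profit = (P* - MC)*Q* - FC
= (136 - 89)*47/5 - 28
= 47*47/5 - 28
= 2209/5 - 28 = 2069/5

2069/5


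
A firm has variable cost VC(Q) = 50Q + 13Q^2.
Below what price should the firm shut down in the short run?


AVC(Q) = VC(Q)/Q = 50 + 13Q
AVC is increasing in Q, so minimum AVC is at Q -> 0+.
Min AVC = 50
The firm should shut down if P < 50.

50


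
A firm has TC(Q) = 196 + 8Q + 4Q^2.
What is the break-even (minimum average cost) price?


AC(Q) = 196/Q + 8 + 4Q
To minimize: dAC/dQ = -196/Q^2 + 4 = 0
Q^2 = 196/4 = 49
Q* = 7
Min AC = 196/7 + 8 + 4*7
Min AC = 28 + 8 + 28 = 64

64


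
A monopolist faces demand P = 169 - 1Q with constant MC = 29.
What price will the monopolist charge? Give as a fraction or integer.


MR = 169 - 2Q
Set MR = MC: 169 - 2Q = 29
Q* = 70
Substitute into demand:
P* = 169 - 1*70 = 99

99


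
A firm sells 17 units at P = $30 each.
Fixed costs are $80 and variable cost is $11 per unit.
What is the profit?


Total Revenue = P * Q = 30 * 17 = $510
Total Cost = FC + VC*Q = 80 + 11*17 = $267
Profit = TR - TC = 510 - 267 = $243

$243


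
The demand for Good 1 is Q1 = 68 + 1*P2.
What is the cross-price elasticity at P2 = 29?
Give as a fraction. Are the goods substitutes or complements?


dQ1/dP2 = 1
At P2 = 29: Q1 = 68 + 1*29 = 97
Exy = (dQ1/dP2)(P2/Q1) = 1 * 29 / 97 = 29/97
Since Exy > 0, the goods are substitutes.

29/97 (substitutes)


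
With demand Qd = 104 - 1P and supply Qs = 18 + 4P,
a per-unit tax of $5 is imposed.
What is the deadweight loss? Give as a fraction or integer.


Pre-tax equilibrium quantity: Q* = 434/5
Post-tax equilibrium quantity: Q_tax = 414/5
Reduction in quantity: Q* - Q_tax = 4
DWL = (1/2) * tax * (Q* - Q_tax)
DWL = (1/2) * 5 * 4 = 10

10


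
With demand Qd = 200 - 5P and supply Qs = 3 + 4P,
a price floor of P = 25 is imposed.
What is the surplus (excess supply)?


At P = 25:
Qd = 200 - 5*25 = 75
Qs = 3 + 4*25 = 103
Surplus = Qs - Qd = 103 - 75 = 28

28


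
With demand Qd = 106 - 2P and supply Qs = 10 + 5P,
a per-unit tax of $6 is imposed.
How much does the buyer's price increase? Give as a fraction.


With a per-unit tax, the buyer's price increase depends on relative slopes.
Supply slope: d = 5, Demand slope: b = 2
Buyer's price increase = d * tax / (b + d)
= 5 * 6 / (2 + 5)
= 30 / 7 = 30/7

30/7


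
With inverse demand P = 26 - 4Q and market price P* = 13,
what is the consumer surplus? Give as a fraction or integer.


Maximum willingness to pay (at Q=0): P_max = 26
Quantity demanded at P* = 13:
Q* = (26 - 13)/4 = 13/4
CS = (1/2) * Q* * (P_max - P*)
CS = (1/2) * 13/4 * (26 - 13)
CS = (1/2) * 13/4 * 13 = 169/8

169/8


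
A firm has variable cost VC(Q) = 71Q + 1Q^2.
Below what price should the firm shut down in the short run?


AVC(Q) = VC(Q)/Q = 71 + 1Q
AVC is increasing in Q, so minimum AVC is at Q -> 0+.
Min AVC = 71
The firm should shut down if P < 71.

71


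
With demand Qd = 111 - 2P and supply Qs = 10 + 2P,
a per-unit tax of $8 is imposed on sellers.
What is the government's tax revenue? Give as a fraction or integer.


With tax on sellers, new supply: Qs' = 10 + 2(P - 8)
= 2P - 6
New equilibrium quantity:
Q_new = 105/2
Tax revenue = tax * Q_new = 8 * 105/2 = 420

420


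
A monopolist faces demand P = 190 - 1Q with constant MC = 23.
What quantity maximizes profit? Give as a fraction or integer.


TR = P*Q = (190 - 1Q)Q = 190Q - 1Q^2
MR = dTR/dQ = 190 - 2Q
Set MR = MC:
190 - 2Q = 23
167 = 2Q
Q* = 167/2 = 167/2

167/2


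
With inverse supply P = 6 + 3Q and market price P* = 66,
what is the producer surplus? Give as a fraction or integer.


Minimum supply price (at Q=0): P_min = 6
Quantity supplied at P* = 66:
Q* = (66 - 6)/3 = 20
PS = (1/2) * Q* * (P* - P_min)
PS = (1/2) * 20 * (66 - 6)
PS = (1/2) * 20 * 60 = 600

600


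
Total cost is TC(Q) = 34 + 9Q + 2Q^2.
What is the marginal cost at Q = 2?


MC = dTC/dQ = 9 + 2*2*Q
At Q = 2:
MC = 9 + 4*2
MC = 9 + 8 = 17

17


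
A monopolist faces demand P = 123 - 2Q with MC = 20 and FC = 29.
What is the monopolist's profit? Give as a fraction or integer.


MR = MC: 123 - 4Q = 20
Q* = 103/4
P* = 123 - 2*103/4 = 143/2
Profit = (P* - MC)*Q* - FC
= (143/2 - 20)*103/4 - 29
= 103/2*103/4 - 29
= 10609/8 - 29 = 10377/8

10377/8


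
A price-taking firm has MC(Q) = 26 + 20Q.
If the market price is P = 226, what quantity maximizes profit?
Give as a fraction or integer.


In perfect competition, profit is maximized where P = MC.
226 = 26 + 20Q
200 = 20Q
Q* = 200/20 = 10

10


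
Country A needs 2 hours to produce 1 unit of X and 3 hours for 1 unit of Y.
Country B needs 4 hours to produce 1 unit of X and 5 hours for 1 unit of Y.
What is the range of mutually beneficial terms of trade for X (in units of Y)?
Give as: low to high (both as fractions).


Opportunity cost of X for Country A = hours_X / hours_Y = 2/3 = 2/3 units of Y
Opportunity cost of X for Country B = hours_X / hours_Y = 4/5 = 4/5 units of Y
Terms of trade must be between the two opportunity costs.
Range: 2/3 to 4/5

2/3 to 4/5


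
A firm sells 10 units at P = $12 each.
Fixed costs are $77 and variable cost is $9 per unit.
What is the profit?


Total Revenue = P * Q = 12 * 10 = $120
Total Cost = FC + VC*Q = 77 + 9*10 = $167
Profit = TR - TC = 120 - 167 = $-47

$-47


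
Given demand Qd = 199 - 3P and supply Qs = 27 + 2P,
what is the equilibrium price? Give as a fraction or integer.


At equilibrium, Qd = Qs.
199 - 3P = 27 + 2P
199 - 27 = 3P + 2P
172 = 5P
P* = 172/5 = 172/5

172/5


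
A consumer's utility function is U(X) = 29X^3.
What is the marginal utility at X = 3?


MU = dU/dX = 29*3*X^(3-1)
MU = 87*X^2
At X = 3:
MU = 87 * 3^2
MU = 87 * 9 = 783

783


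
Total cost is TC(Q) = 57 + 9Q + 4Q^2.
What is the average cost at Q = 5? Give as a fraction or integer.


TC(5) = 57 + 9*5 + 4*5^2
TC(5) = 57 + 45 + 100 = 202
AC = TC/Q = 202/5 = 202/5

202/5


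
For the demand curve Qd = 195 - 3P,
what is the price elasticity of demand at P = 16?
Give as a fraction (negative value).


dQ/dP = -3
At P = 16: Q = 195 - 3*16 = 147
E = (dQ/dP)(P/Q) = (-3)(16/147) = -16/49

-16/49


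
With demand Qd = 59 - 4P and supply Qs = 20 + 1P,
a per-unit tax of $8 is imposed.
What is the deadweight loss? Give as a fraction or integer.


Pre-tax equilibrium quantity: Q* = 139/5
Post-tax equilibrium quantity: Q_tax = 107/5
Reduction in quantity: Q* - Q_tax = 32/5
DWL = (1/2) * tax * (Q* - Q_tax)
DWL = (1/2) * 8 * 32/5 = 128/5

128/5


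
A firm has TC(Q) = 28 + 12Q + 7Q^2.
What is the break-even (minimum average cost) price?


AC(Q) = 28/Q + 12 + 7Q
To minimize: dAC/dQ = -28/Q^2 + 7 = 0
Q^2 = 28/7 = 4
Q* = 2
Min AC = 28/2 + 12 + 7*2
Min AC = 14 + 12 + 14 = 40

40


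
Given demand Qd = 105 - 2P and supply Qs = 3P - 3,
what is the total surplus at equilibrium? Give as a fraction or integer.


Find equilibrium: 105 - 2P = 3P - 3
105 + 3 = 5P
P* = 108/5 = 108/5
Q* = 3*108/5 - 3 = 309/5
Inverse demand: P = 105/2 - Q/2, so P_max = 105/2
Inverse supply: P = 1 + Q/3, so P_min = 1
CS = (1/2) * 309/5 * (105/2 - 108/5) = 95481/100
PS = (1/2) * 309/5 * (108/5 - 1) = 31827/50
TS = CS + PS = 95481/100 + 31827/50 = 31827/20

31827/20


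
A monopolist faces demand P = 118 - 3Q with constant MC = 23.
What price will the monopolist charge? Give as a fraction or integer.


MR = 118 - 6Q
Set MR = MC: 118 - 6Q = 23
Q* = 95/6
Substitute into demand:
P* = 118 - 3*95/6 = 141/2

141/2


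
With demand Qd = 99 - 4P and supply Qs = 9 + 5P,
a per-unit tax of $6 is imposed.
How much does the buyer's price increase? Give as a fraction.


With a per-unit tax, the buyer's price increase depends on relative slopes.
Supply slope: d = 5, Demand slope: b = 4
Buyer's price increase = d * tax / (b + d)
= 5 * 6 / (4 + 5)
= 30 / 9 = 10/3

10/3


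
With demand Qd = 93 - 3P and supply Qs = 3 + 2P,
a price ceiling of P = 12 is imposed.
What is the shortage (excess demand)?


At P = 12:
Qd = 93 - 3*12 = 57
Qs = 3 + 2*12 = 27
Shortage = Qd - Qs = 57 - 27 = 30

30


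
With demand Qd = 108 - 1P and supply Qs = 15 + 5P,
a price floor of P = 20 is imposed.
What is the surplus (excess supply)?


At P = 20:
Qd = 108 - 1*20 = 88
Qs = 15 + 5*20 = 115
Surplus = Qs - Qd = 115 - 88 = 27

27


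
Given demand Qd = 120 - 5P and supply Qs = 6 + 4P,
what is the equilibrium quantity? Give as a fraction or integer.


First find equilibrium price:
120 - 5P = 6 + 4P
P* = 114/9 = 38/3
Then substitute into demand:
Q* = 120 - 5 * 38/3 = 170/3

170/3


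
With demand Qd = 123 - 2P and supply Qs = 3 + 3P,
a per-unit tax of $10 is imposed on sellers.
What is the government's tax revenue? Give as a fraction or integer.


With tax on sellers, new supply: Qs' = 3 + 3(P - 10)
= 3P - 27
New equilibrium quantity:
Q_new = 63
Tax revenue = tax * Q_new = 10 * 63 = 630

630


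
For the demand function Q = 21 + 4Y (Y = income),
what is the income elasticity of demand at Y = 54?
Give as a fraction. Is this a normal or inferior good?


dQ/dY = 4
At Y = 54: Q = 21 + 4*54 = 237
Ey = (dQ/dY)(Y/Q) = 4 * 54 / 237 = 72/79
Since Ey > 0, this is a normal good.

72/79 (normal good)


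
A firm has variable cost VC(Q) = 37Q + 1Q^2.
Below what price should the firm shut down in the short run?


AVC(Q) = VC(Q)/Q = 37 + 1Q
AVC is increasing in Q, so minimum AVC is at Q -> 0+.
Min AVC = 37
The firm should shut down if P < 37.

37


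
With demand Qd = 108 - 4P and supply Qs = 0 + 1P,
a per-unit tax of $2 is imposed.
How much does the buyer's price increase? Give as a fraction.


With a per-unit tax, the buyer's price increase depends on relative slopes.
Supply slope: d = 1, Demand slope: b = 4
Buyer's price increase = d * tax / (b + d)
= 1 * 2 / (4 + 1)
= 2 / 5 = 2/5

2/5


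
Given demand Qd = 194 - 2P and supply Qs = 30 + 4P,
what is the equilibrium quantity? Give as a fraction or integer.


First find equilibrium price:
194 - 2P = 30 + 4P
P* = 164/6 = 82/3
Then substitute into demand:
Q* = 194 - 2 * 82/3 = 418/3

418/3


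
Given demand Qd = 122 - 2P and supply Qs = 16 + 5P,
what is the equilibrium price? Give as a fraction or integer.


At equilibrium, Qd = Qs.
122 - 2P = 16 + 5P
122 - 16 = 2P + 5P
106 = 7P
P* = 106/7 = 106/7

106/7


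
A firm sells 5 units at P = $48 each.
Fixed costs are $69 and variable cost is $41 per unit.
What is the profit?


Total Revenue = P * Q = 48 * 5 = $240
Total Cost = FC + VC*Q = 69 + 41*5 = $274
Profit = TR - TC = 240 - 274 = $-34

$-34


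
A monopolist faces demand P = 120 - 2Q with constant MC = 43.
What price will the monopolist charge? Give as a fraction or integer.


MR = 120 - 4Q
Set MR = MC: 120 - 4Q = 43
Q* = 77/4
Substitute into demand:
P* = 120 - 2*77/4 = 163/2

163/2


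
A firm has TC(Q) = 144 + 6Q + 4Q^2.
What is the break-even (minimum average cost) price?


AC(Q) = 144/Q + 6 + 4Q
To minimize: dAC/dQ = -144/Q^2 + 4 = 0
Q^2 = 144/4 = 36
Q* = 6
Min AC = 144/6 + 6 + 4*6
Min AC = 24 + 6 + 24 = 54

54


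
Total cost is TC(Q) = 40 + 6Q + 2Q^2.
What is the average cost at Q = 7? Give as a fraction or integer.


TC(7) = 40 + 6*7 + 2*7^2
TC(7) = 40 + 42 + 98 = 180
AC = TC/Q = 180/7 = 180/7

180/7


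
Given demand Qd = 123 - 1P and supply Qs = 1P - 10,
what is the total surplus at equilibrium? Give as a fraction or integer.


Find equilibrium: 123 - 1P = 1P - 10
123 + 10 = 2P
P* = 133/2 = 133/2
Q* = 1*133/2 - 10 = 113/2
Inverse demand: P = 123 - Q/1, so P_max = 123
Inverse supply: P = 10 + Q/1, so P_min = 10
CS = (1/2) * 113/2 * (123 - 133/2) = 12769/8
PS = (1/2) * 113/2 * (133/2 - 10) = 12769/8
TS = CS + PS = 12769/8 + 12769/8 = 12769/4

12769/4


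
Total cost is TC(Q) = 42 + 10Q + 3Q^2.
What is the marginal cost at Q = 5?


MC = dTC/dQ = 10 + 2*3*Q
At Q = 5:
MC = 10 + 6*5
MC = 10 + 30 = 40

40


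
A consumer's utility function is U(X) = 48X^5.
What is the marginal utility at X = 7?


MU = dU/dX = 48*5*X^(5-1)
MU = 240*X^4
At X = 7:
MU = 240 * 7^4
MU = 240 * 2401 = 576240

576240


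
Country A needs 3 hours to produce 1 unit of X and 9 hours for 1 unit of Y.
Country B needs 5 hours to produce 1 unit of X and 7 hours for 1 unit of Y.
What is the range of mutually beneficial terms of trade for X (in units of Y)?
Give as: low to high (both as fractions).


Opportunity cost of X for Country A = hours_X / hours_Y = 3/9 = 1/3 units of Y
Opportunity cost of X for Country B = hours_X / hours_Y = 5/7 = 5/7 units of Y
Terms of trade must be between the two opportunity costs.
Range: 1/3 to 5/7

1/3 to 5/7


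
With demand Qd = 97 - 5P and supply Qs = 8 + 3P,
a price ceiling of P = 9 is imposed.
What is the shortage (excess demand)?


At P = 9:
Qd = 97 - 5*9 = 52
Qs = 8 + 3*9 = 35
Shortage = Qd - Qs = 52 - 35 = 17

17


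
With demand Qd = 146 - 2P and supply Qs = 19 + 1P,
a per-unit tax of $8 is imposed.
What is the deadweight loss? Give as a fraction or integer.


Pre-tax equilibrium quantity: Q* = 184/3
Post-tax equilibrium quantity: Q_tax = 56
Reduction in quantity: Q* - Q_tax = 16/3
DWL = (1/2) * tax * (Q* - Q_tax)
DWL = (1/2) * 8 * 16/3 = 64/3

64/3


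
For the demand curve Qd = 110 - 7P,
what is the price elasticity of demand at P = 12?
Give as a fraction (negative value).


dQ/dP = -7
At P = 12: Q = 110 - 7*12 = 26
E = (dQ/dP)(P/Q) = (-7)(12/26) = -42/13

-42/13


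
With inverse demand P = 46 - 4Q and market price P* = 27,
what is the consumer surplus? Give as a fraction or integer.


Maximum willingness to pay (at Q=0): P_max = 46
Quantity demanded at P* = 27:
Q* = (46 - 27)/4 = 19/4
CS = (1/2) * Q* * (P_max - P*)
CS = (1/2) * 19/4 * (46 - 27)
CS = (1/2) * 19/4 * 19 = 361/8

361/8


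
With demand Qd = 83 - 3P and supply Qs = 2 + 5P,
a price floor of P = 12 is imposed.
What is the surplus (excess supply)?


At P = 12:
Qd = 83 - 3*12 = 47
Qs = 2 + 5*12 = 62
Surplus = Qs - Qd = 62 - 47 = 15

15


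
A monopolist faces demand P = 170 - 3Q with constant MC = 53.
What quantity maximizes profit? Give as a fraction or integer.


TR = P*Q = (170 - 3Q)Q = 170Q - 3Q^2
MR = dTR/dQ = 170 - 6Q
Set MR = MC:
170 - 6Q = 53
117 = 6Q
Q* = 117/6 = 39/2

39/2


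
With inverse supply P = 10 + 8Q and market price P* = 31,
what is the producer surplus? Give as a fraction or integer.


Minimum supply price (at Q=0): P_min = 10
Quantity supplied at P* = 31:
Q* = (31 - 10)/8 = 21/8
PS = (1/2) * Q* * (P* - P_min)
PS = (1/2) * 21/8 * (31 - 10)
PS = (1/2) * 21/8 * 21 = 441/16

441/16


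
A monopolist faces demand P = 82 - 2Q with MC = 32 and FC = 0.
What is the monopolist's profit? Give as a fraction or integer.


MR = MC: 82 - 4Q = 32
Q* = 25/2
P* = 82 - 2*25/2 = 57
Profit = (P* - MC)*Q* - FC
= (57 - 32)*25/2 - 0
= 25*25/2 - 0
= 625/2 - 0 = 625/2

625/2


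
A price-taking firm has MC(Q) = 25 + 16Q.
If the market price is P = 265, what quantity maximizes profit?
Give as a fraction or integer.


In perfect competition, profit is maximized where P = MC.
265 = 25 + 16Q
240 = 16Q
Q* = 240/16 = 15

15


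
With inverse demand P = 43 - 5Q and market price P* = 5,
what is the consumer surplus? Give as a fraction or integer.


Maximum willingness to pay (at Q=0): P_max = 43
Quantity demanded at P* = 5:
Q* = (43 - 5)/5 = 38/5
CS = (1/2) * Q* * (P_max - P*)
CS = (1/2) * 38/5 * (43 - 5)
CS = (1/2) * 38/5 * 38 = 722/5

722/5


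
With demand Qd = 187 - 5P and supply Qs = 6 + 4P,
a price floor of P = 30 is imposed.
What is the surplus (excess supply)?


At P = 30:
Qd = 187 - 5*30 = 37
Qs = 6 + 4*30 = 126
Surplus = Qs - Qd = 126 - 37 = 89

89


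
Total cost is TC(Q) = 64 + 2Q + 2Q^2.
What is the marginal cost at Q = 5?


MC = dTC/dQ = 2 + 2*2*Q
At Q = 5:
MC = 2 + 4*5
MC = 2 + 20 = 22

22


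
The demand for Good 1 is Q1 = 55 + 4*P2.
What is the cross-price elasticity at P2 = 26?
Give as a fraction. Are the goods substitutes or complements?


dQ1/dP2 = 4
At P2 = 26: Q1 = 55 + 4*26 = 159
Exy = (dQ1/dP2)(P2/Q1) = 4 * 26 / 159 = 104/159
Since Exy > 0, the goods are substitutes.

104/159 (substitutes)


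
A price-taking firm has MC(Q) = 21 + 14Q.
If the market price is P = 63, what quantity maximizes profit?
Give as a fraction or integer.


In perfect competition, profit is maximized where P = MC.
63 = 21 + 14Q
42 = 14Q
Q* = 42/14 = 3

3


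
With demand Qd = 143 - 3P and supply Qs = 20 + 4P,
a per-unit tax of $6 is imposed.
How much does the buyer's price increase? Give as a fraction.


With a per-unit tax, the buyer's price increase depends on relative slopes.
Supply slope: d = 4, Demand slope: b = 3
Buyer's price increase = d * tax / (b + d)
= 4 * 6 / (3 + 4)
= 24 / 7 = 24/7

24/7


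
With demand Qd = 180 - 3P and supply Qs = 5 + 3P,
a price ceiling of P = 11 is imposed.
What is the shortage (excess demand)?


At P = 11:
Qd = 180 - 3*11 = 147
Qs = 5 + 3*11 = 38
Shortage = Qd - Qs = 147 - 38 = 109

109


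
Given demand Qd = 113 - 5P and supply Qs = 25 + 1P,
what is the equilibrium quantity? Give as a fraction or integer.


First find equilibrium price:
113 - 5P = 25 + 1P
P* = 88/6 = 44/3
Then substitute into demand:
Q* = 113 - 5 * 44/3 = 119/3

119/3


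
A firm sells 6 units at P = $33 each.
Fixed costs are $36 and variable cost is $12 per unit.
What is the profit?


Total Revenue = P * Q = 33 * 6 = $198
Total Cost = FC + VC*Q = 36 + 12*6 = $108
Profit = TR - TC = 198 - 108 = $90

$90


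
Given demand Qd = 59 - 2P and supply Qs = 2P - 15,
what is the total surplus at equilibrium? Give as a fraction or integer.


Find equilibrium: 59 - 2P = 2P - 15
59 + 15 = 4P
P* = 74/4 = 37/2
Q* = 2*37/2 - 15 = 22
Inverse demand: P = 59/2 - Q/2, so P_max = 59/2
Inverse supply: P = 15/2 + Q/2, so P_min = 15/2
CS = (1/2) * 22 * (59/2 - 37/2) = 121
PS = (1/2) * 22 * (37/2 - 15/2) = 121
TS = CS + PS = 121 + 121 = 242

242


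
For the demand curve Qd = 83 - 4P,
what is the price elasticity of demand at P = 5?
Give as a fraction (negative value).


dQ/dP = -4
At P = 5: Q = 83 - 4*5 = 63
E = (dQ/dP)(P/Q) = (-4)(5/63) = -20/63

-20/63


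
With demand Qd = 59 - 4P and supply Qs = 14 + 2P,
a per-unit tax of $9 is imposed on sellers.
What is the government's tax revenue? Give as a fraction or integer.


With tax on sellers, new supply: Qs' = 14 + 2(P - 9)
= 2P - 4
New equilibrium quantity:
Q_new = 17
Tax revenue = tax * Q_new = 9 * 17 = 153

153


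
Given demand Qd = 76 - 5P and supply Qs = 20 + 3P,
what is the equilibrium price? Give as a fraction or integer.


At equilibrium, Qd = Qs.
76 - 5P = 20 + 3P
76 - 20 = 5P + 3P
56 = 8P
P* = 56/8 = 7

7


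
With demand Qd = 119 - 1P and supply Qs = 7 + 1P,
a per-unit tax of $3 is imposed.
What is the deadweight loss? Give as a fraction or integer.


Pre-tax equilibrium quantity: Q* = 63
Post-tax equilibrium quantity: Q_tax = 123/2
Reduction in quantity: Q* - Q_tax = 3/2
DWL = (1/2) * tax * (Q* - Q_tax)
DWL = (1/2) * 3 * 3/2 = 9/4

9/4


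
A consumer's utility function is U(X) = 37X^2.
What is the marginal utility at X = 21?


MU = dU/dX = 37*2*X^(2-1)
MU = 74*X^1
At X = 21:
MU = 74 * 21^1
MU = 74 * 21 = 1554

1554


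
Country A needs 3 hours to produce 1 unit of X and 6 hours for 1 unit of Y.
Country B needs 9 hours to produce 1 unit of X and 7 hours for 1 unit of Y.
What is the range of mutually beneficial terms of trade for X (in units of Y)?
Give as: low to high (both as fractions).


Opportunity cost of X for Country A = hours_X / hours_Y = 3/6 = 1/2 units of Y
Opportunity cost of X for Country B = hours_X / hours_Y = 9/7 = 9/7 units of Y
Terms of trade must be between the two opportunity costs.
Range: 1/2 to 9/7

1/2 to 9/7


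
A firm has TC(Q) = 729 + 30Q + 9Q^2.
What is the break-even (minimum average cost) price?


AC(Q) = 729/Q + 30 + 9Q
To minimize: dAC/dQ = -729/Q^2 + 9 = 0
Q^2 = 729/9 = 81
Q* = 9
Min AC = 729/9 + 30 + 9*9
Min AC = 81 + 30 + 81 = 192

192


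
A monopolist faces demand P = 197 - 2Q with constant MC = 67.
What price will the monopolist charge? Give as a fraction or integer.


MR = 197 - 4Q
Set MR = MC: 197 - 4Q = 67
Q* = 65/2
Substitute into demand:
P* = 197 - 2*65/2 = 132

132


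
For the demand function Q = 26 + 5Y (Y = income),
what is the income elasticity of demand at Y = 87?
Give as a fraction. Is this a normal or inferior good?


dQ/dY = 5
At Y = 87: Q = 26 + 5*87 = 461
Ey = (dQ/dY)(Y/Q) = 5 * 87 / 461 = 435/461
Since Ey > 0, this is a normal good.

435/461 (normal good)


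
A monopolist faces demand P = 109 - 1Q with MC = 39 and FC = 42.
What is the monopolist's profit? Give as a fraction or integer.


MR = MC: 109 - 2Q = 39
Q* = 35
P* = 109 - 1*35 = 74
Profit = (P* - MC)*Q* - FC
= (74 - 39)*35 - 42
= 35*35 - 42
= 1225 - 42 = 1183

1183


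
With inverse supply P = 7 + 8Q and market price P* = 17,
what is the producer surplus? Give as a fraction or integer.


Minimum supply price (at Q=0): P_min = 7
Quantity supplied at P* = 17:
Q* = (17 - 7)/8 = 5/4
PS = (1/2) * Q* * (P* - P_min)
PS = (1/2) * 5/4 * (17 - 7)
PS = (1/2) * 5/4 * 10 = 25/4

25/4


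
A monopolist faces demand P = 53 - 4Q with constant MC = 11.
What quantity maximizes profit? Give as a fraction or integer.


TR = P*Q = (53 - 4Q)Q = 53Q - 4Q^2
MR = dTR/dQ = 53 - 8Q
Set MR = MC:
53 - 8Q = 11
42 = 8Q
Q* = 42/8 = 21/4

21/4


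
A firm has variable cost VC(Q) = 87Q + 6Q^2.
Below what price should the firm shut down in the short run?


AVC(Q) = VC(Q)/Q = 87 + 6Q
AVC is increasing in Q, so minimum AVC is at Q -> 0+.
Min AVC = 87
The firm should shut down if P < 87.

87


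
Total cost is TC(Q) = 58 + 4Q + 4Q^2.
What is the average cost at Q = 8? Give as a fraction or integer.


TC(8) = 58 + 4*8 + 4*8^2
TC(8) = 58 + 32 + 256 = 346
AC = TC/Q = 346/8 = 173/4

173/4


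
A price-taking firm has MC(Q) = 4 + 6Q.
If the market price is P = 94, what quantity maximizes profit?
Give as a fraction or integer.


In perfect competition, profit is maximized where P = MC.
94 = 4 + 6Q
90 = 6Q
Q* = 90/6 = 15

15


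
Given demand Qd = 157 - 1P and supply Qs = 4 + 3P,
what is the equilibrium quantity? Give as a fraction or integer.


First find equilibrium price:
157 - 1P = 4 + 3P
P* = 153/4 = 153/4
Then substitute into demand:
Q* = 157 - 1 * 153/4 = 475/4

475/4


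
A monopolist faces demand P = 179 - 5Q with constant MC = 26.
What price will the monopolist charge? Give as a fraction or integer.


MR = 179 - 10Q
Set MR = MC: 179 - 10Q = 26
Q* = 153/10
Substitute into demand:
P* = 179 - 5*153/10 = 205/2

205/2


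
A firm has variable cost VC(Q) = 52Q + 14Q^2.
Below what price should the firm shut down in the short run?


AVC(Q) = VC(Q)/Q = 52 + 14Q
AVC is increasing in Q, so minimum AVC is at Q -> 0+.
Min AVC = 52
The firm should shut down if P < 52.

52


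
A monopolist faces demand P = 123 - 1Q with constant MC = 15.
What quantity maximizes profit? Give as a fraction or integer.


TR = P*Q = (123 - 1Q)Q = 123Q - 1Q^2
MR = dTR/dQ = 123 - 2Q
Set MR = MC:
123 - 2Q = 15
108 = 2Q
Q* = 108/2 = 54

54


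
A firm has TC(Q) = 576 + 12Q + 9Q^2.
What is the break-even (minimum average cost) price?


AC(Q) = 576/Q + 12 + 9Q
To minimize: dAC/dQ = -576/Q^2 + 9 = 0
Q^2 = 576/9 = 64
Q* = 8
Min AC = 576/8 + 12 + 9*8
Min AC = 72 + 12 + 72 = 156

156


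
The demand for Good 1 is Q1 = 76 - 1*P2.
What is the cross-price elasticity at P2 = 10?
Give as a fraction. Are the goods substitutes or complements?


dQ1/dP2 = -1
At P2 = 10: Q1 = 76 - 1*10 = 66
Exy = (dQ1/dP2)(P2/Q1) = -1 * 10 / 66 = -5/33
Since Exy < 0, the goods are complements.

-5/33 (complements)


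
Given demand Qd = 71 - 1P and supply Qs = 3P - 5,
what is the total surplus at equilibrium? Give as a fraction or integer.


Find equilibrium: 71 - 1P = 3P - 5
71 + 5 = 4P
P* = 76/4 = 19
Q* = 3*19 - 5 = 52
Inverse demand: P = 71 - Q/1, so P_max = 71
Inverse supply: P = 5/3 + Q/3, so P_min = 5/3
CS = (1/2) * 52 * (71 - 19) = 1352
PS = (1/2) * 52 * (19 - 5/3) = 1352/3
TS = CS + PS = 1352 + 1352/3 = 5408/3

5408/3


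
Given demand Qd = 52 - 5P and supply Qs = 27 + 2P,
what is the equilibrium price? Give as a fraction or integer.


At equilibrium, Qd = Qs.
52 - 5P = 27 + 2P
52 - 27 = 5P + 2P
25 = 7P
P* = 25/7 = 25/7

25/7


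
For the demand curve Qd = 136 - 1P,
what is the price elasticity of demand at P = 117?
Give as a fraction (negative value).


dQ/dP = -1
At P = 117: Q = 136 - 1*117 = 19
E = (dQ/dP)(P/Q) = (-1)(117/19) = -117/19

-117/19


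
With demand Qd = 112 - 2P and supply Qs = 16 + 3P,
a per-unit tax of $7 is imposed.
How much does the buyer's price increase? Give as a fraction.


With a per-unit tax, the buyer's price increase depends on relative slopes.
Supply slope: d = 3, Demand slope: b = 2
Buyer's price increase = d * tax / (b + d)
= 3 * 7 / (2 + 3)
= 21 / 5 = 21/5

21/5
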